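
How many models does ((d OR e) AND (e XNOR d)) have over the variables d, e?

Satisfying assignments: (1,1)
Count: 1 out of 4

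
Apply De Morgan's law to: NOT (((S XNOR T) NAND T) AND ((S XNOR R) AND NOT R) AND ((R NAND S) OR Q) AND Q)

NOT ((S XNOR T) NAND T) OR NOT ((S XNOR R) AND NOT R) OR NOT ((R NAND S) OR Q) OR NOT Q
De Morgan's: NOT(AND of terms) = OR of negations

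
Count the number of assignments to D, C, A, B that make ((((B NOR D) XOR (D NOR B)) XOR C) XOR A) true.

Satisfying assignments: (0,0,1,0), (0,0,1,1), (0,1,0,0), (0,1,0,1), (1,0,1,0), (1,0,1,1), (1,1,0,0), (1,1,0,1)
Count: 8 out of 16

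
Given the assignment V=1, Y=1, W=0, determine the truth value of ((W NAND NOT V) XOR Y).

Substituting: ((0 NAND NOT 1) XOR 1)
= 0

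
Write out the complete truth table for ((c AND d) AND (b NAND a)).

d | a | b | c | Output
----------------------
0 | 0 | 0 | 0 | 0
0 | 0 | 0 | 1 | 0
0 | 0 | 1 | 0 | 0
0 | 0 | 1 | 1 | 0
0 | 1 | 0 | 0 | 0
0 | 1 | 0 | 1 | 0
0 | 1 | 1 | 0 | 0
0 | 1 | 1 | 1 | 0
1 | 0 | 0 | 0 | 0
1 | 0 | 0 | 1 | 1
1 | 0 | 1 | 0 | 0
1 | 0 | 1 | 1 | 1
1 | 1 | 0 | 0 | 0
1 | 1 | 0 | 1 | 1
1 | 1 | 1 | 0 | 0
1 | 1 | 1 | 1 | 0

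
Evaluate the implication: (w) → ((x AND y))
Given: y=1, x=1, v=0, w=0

Antecedent (w) = 0; consequent ((x AND y)) = 1.
0 → 1 = 1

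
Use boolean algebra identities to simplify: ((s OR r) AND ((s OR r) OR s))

By absorption (E AND (E OR v) = E):
= (s OR r)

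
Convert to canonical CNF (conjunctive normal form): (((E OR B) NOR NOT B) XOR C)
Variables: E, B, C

(E OR B OR C) AND (E OR NOT B OR C) AND (NOT E OR B OR C) AND (NOT E OR NOT B OR C)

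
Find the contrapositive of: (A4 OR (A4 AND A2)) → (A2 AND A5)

Contrapositive: NOT (A2 AND A5) → NOT (A4 OR (A4 AND A2))
Note: A statement and its contrapositive are logically equivalent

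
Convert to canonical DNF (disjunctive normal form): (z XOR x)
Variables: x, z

(NOT x AND z) OR (x AND NOT z)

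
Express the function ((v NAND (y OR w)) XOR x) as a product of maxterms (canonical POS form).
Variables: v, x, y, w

ΠM(4, 5, 6, 7, 9, 10, 11, 12) = (v OR NOT x OR y OR w) AND (v OR NOT x OR y OR NOT w) AND (v OR NOT x OR NOT y OR w) AND (v OR NOT x OR NOT y OR NOT w) AND (NOT v OR x OR y OR NOT w) AND (NOT v OR x OR NOT y OR w) AND (NOT v OR x OR NOT y OR NOT w) AND (NOT v OR NOT x OR y OR w)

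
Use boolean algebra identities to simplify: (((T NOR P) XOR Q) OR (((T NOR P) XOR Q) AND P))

By absorption (E OR (E AND v) = E):
= ((T NOR P) XOR Q)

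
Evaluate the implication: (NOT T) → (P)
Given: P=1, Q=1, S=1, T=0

Antecedent (NOT T) = 1; consequent (P) = 1.
1 → 1 = 1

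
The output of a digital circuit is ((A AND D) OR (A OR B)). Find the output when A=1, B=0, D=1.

Substituting: ((1 AND 1) OR (1 OR 0))
= 1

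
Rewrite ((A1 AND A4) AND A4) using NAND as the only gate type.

((((A1 NAND A4) NAND (A1 NAND A4)) NAND A4) NAND (((A1 NAND A4) NAND (A1 NAND A4)) NAND A4))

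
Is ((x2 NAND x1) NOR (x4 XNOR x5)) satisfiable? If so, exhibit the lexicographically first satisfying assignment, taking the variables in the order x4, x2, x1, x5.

x4=0, x2=1, x1=1, x5=1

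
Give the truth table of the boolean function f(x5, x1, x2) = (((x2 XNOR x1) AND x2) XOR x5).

x5 | x1 | x2 | Output
---------------------
0 | 0 | 0 | 0
0 | 0 | 1 | 0
0 | 1 | 0 | 0
0 | 1 | 1 | 1
1 | 0 | 0 | 1
1 | 0 | 1 | 1
1 | 1 | 0 | 1
1 | 1 | 1 | 0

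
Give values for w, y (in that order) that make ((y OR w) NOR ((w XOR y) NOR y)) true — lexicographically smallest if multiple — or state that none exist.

UNSATISFIABLE - no assignment makes this expression true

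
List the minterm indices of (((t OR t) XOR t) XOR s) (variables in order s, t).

Σm(2, 3) = (s AND NOT t) OR (s AND t)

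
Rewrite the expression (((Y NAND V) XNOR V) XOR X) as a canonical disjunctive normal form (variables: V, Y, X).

(NOT V AND NOT Y AND X) OR (NOT V AND Y AND X) OR (V AND NOT Y AND NOT X) OR (V AND Y AND X)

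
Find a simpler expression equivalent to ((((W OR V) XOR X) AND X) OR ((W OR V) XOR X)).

By absorption (E OR (E AND v) = E):
= ((W OR V) XOR X)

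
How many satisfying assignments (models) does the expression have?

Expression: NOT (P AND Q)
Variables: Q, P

Satisfying assignments: (0,0), (0,1), (1,0)
Count: 3 out of 4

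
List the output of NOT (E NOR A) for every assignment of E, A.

E | A | Output
--------------
0 | 0 | 0
0 | 1 | 1
1 | 0 | 1
1 | 1 | 1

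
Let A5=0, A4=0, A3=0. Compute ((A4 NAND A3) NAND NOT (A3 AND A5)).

Substituting: ((0 NAND 0) NAND NOT (0 AND 0))
= 0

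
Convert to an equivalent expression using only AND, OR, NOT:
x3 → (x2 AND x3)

NOT x3 OR (x2 AND x3)
(Implication elimination: A → B = NOT A OR B)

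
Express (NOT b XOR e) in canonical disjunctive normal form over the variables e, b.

(NOT e AND NOT b) OR (e AND b)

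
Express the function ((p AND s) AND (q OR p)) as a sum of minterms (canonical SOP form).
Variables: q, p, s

Σm(3, 7) = (NOT q AND p AND s) OR (q AND p AND s)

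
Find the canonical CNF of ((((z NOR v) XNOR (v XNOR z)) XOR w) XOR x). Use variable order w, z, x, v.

(w OR z OR NOT x OR v) AND (w OR z OR NOT x OR NOT v) AND (w OR NOT z OR x OR NOT v) AND (w OR NOT z OR NOT x OR v) AND (NOT w OR z OR x OR v) AND (NOT w OR z OR x OR NOT v) AND (NOT w OR NOT z OR x OR v) AND (NOT w OR NOT z OR NOT x OR NOT v)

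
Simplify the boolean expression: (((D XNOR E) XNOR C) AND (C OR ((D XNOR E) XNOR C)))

By absorption (E AND (E OR v) = E):
= ((D XNOR E) XNOR C)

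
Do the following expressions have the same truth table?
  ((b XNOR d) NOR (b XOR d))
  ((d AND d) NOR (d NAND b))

Yes, they are equivalent — the two output columns agree on all 4 assignments:
b | d | Expression 1 | Expression 2
-----------------------------------
0 | 0 | 0 | 0
0 | 1 | 0 | 0
1 | 0 | 0 | 0
1 | 1 | 0 | 0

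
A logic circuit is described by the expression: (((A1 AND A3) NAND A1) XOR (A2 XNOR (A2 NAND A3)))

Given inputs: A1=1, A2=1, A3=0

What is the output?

Substituting: (((1 AND 0) NAND 1) XOR (1 XNOR (1 NAND 0)))
= 0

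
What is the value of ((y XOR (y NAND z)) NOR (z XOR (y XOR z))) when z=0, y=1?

Substituting: ((1 XOR (1 NAND 0)) NOR (0 XOR (1 XOR 0)))
= 0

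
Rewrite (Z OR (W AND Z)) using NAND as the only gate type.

((Z NAND Z) NAND (((W NAND Z) NAND (W NAND Z)) NAND ((W NAND Z) NAND (W NAND Z))))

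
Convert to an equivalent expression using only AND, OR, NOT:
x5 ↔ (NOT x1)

(x5 AND (NOT x1)) OR (NOT x5 AND x1)
(Biconditional = both true or both false)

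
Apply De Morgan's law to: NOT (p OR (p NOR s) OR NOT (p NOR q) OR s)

NOT p AND NOT (p NOR s) AND (p NOR q) AND NOT s
De Morgan's: NOT(OR of terms) = AND of negations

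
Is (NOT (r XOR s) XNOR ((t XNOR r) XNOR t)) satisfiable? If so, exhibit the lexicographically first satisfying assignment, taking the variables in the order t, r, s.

t=0, r=0, s=1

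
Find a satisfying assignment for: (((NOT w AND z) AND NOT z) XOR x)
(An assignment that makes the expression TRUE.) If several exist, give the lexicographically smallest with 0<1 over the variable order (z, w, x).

z=0, w=0, x=1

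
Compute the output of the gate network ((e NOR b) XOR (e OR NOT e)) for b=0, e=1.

Substituting: ((1 NOR 0) XOR (1 OR NOT 1))
= 1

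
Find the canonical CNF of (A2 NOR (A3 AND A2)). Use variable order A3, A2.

(A3 OR NOT A2) AND (NOT A3 OR NOT A2)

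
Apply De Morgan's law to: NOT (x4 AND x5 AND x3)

NOT x4 OR NOT x5 OR NOT x3
De Morgan's: NOT(AND of terms) = OR of negations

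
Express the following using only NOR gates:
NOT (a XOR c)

(((((a NOR c) NOR (a NOR c)) NOR ((a NOR c) NOR (a NOR c))) NOR ((((a NOR a) NOR (c NOR c)) NOR ((a NOR a) NOR (c NOR c))) NOR (((a NOR a) NOR (c NOR c)) NOR ((a NOR a) NOR (c NOR c))))) NOR ((((a NOR c) NOR (a NOR c)) NOR ((a NOR c) NOR (a NOR c))) NOR ((((a NOR a) NOR (c NOR c)) NOR ((a NOR a) NOR (c NOR c))) NOR (((a NOR a) NOR (c NOR c)) NOR ((a NOR a) NOR (c NOR c))))))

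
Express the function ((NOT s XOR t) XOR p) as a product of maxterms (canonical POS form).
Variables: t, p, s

ΠM(1, 2, 4, 7) = (t OR p OR NOT s) AND (t OR NOT p OR s) AND (NOT t OR p OR s) AND (NOT t OR NOT p OR NOT s)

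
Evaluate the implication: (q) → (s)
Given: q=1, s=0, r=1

Antecedent (q) = 1; consequent (s) = 0.
1 → 0 = 0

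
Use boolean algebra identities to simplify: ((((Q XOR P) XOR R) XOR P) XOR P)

By XOR self-cancellation ((E XOR v) XOR v = E):
= ((Q XOR P) XOR R)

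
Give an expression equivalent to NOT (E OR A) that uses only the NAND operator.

(((E NAND E) NAND (A NAND A)) NAND ((E NAND E) NAND (A NAND A)))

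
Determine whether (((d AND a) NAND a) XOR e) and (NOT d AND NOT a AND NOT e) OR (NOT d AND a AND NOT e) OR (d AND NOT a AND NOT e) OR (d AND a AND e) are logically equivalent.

Yes, they are equivalent — the two output columns agree on all 8 assignments:
d | a | e | Expression 1 | Expression 2
---------------------------------------
0 | 0 | 0 | 1 | 1
0 | 0 | 1 | 0 | 0
0 | 1 | 0 | 1 | 1
0 | 1 | 1 | 0 | 0
1 | 0 | 0 | 1 | 1
1 | 0 | 1 | 0 | 0
1 | 1 | 0 | 0 | 0
1 | 1 | 1 | 1 | 1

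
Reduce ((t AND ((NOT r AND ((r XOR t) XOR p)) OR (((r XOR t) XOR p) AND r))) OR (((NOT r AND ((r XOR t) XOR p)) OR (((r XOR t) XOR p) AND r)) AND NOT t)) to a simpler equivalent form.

By distribution ((E AND v) OR (E AND NOT v) = E) then distribution ((E AND v) OR (E AND NOT v) = E):
= ((r XOR t) XOR p)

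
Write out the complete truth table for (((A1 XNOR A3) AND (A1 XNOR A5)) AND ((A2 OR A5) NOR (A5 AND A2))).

A2 | A1 | A3 | A5 | Output
--------------------------
0 | 0 | 0 | 0 | 1
0 | 0 | 0 | 1 | 0
0 | 0 | 1 | 0 | 0
0 | 0 | 1 | 1 | 0
0 | 1 | 0 | 0 | 0
0 | 1 | 0 | 1 | 0
0 | 1 | 1 | 0 | 0
0 | 1 | 1 | 1 | 0
1 | 0 | 0 | 0 | 0
1 | 0 | 0 | 1 | 0
1 | 0 | 1 | 0 | 0
1 | 0 | 1 | 1 | 0
1 | 1 | 0 | 0 | 0
1 | 1 | 0 | 1 | 0
1 | 1 | 1 | 0 | 0
1 | 1 | 1 | 1 | 0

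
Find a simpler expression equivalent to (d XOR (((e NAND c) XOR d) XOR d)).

By XOR self-cancellation ((E XOR v) XOR v = E):
= ((e NAND c) XOR d)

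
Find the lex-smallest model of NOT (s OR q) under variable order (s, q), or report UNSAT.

s=0, q=0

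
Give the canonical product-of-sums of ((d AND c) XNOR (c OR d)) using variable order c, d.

ΠM(1, 2) = (c OR NOT d) AND (NOT c OR d)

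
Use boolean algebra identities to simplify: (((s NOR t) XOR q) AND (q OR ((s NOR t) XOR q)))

By absorption (E AND (E OR v) = E):
= ((s NOR t) XOR q)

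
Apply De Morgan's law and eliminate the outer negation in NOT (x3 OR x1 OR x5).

NOT x3 AND NOT x1 AND NOT x5
De Morgan's: NOT(OR of terms) = AND of negations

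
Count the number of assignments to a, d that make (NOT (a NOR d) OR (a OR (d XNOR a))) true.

Satisfying assignments: (0,0), (0,1), (1,0), (1,1)
Count: 4 out of 4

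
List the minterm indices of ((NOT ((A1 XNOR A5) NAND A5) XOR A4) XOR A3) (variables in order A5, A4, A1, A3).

Σm(1, 3, 4, 6, 9, 10, 12, 15) = (NOT A5 AND NOT A4 AND NOT A1 AND A3) OR (NOT A5 AND NOT A4 AND A1 AND A3) OR (NOT A5 AND A4 AND NOT A1 AND NOT A3) OR (NOT A5 AND A4 AND A1 AND NOT A3) OR (A5 AND NOT A4 AND NOT A1 AND A3) OR (A5 AND NOT A4 AND A1 AND NOT A3) OR (A5 AND A4 AND NOT A1 AND NOT A3) OR (A5 AND A4 AND A1 AND A3)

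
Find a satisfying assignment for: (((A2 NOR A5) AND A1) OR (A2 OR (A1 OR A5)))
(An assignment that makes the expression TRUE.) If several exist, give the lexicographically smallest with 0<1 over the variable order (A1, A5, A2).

A1=0, A5=0, A2=1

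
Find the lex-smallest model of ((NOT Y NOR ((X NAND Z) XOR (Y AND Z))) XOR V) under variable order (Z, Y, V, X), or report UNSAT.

Z=0, Y=0, V=1, X=0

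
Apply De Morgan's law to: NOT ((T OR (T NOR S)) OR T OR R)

NOT (T OR (T NOR S)) AND NOT T AND NOT R
De Morgan's: NOT(OR of terms) = AND of negations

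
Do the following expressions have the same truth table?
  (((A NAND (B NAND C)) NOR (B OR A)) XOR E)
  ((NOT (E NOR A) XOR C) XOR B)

No. Counterexample: with C=0, B=0, A=1, E=0, Expression 1 = 0 but Expression 2 = 1.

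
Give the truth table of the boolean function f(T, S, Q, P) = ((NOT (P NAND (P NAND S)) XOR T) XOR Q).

T | S | Q | P | Output
----------------------
0 | 0 | 0 | 0 | 0
0 | 0 | 0 | 1 | 1
0 | 0 | 1 | 0 | 1
0 | 0 | 1 | 1 | 0
0 | 1 | 0 | 0 | 0
0 | 1 | 0 | 1 | 0
0 | 1 | 1 | 0 | 1
0 | 1 | 1 | 1 | 1
1 | 0 | 0 | 0 | 1
1 | 0 | 0 | 1 | 0
1 | 0 | 1 | 0 | 0
1 | 0 | 1 | 1 | 1
1 | 1 | 0 | 0 | 1
1 | 1 | 0 | 1 | 1
1 | 1 | 1 | 0 | 0
1 | 1 | 1 | 1 | 0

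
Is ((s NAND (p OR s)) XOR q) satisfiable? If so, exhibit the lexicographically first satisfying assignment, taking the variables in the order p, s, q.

p=0, s=0, q=0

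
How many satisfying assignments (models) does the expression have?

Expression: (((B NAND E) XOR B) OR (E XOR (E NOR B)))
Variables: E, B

Satisfying assignments: (0,0), (1,0), (1,1)
Count: 3 out of 4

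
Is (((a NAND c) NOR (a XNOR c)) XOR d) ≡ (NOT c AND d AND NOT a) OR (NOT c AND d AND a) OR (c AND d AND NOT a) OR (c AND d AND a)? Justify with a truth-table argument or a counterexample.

Yes, they are equivalent — the two output columns agree on all 8 assignments:
c | d | a | Expression 1 | Expression 2
---------------------------------------
0 | 0 | 0 | 0 | 0
0 | 0 | 1 | 0 | 0
0 | 1 | 0 | 1 | 1
0 | 1 | 1 | 1 | 1
1 | 0 | 0 | 0 | 0
1 | 0 | 1 | 0 | 0
1 | 1 | 0 | 1 | 1
1 | 1 | 1 | 1 | 1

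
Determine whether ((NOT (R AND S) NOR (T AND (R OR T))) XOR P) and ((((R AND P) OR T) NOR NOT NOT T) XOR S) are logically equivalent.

No. Counterexample: with R=0, T=0, P=0, S=0, Expression 1 = 0 but Expression 2 = 1.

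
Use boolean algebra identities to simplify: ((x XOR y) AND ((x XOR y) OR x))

By absorption (E AND (E OR v) = E):
= (x XOR y)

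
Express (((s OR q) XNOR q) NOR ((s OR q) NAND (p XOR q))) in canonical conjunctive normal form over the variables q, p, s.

(q OR p OR s) AND (q OR p OR NOT s) AND (q OR NOT p OR s) AND (NOT q OR p OR s) AND (NOT q OR p OR NOT s) AND (NOT q OR NOT p OR s) AND (NOT q OR NOT p OR NOT s)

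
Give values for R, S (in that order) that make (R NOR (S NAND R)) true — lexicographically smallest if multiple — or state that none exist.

UNSATISFIABLE - no assignment makes this expression true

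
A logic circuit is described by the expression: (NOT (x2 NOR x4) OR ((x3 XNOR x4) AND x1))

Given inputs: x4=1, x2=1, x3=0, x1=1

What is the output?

Substituting: (NOT (1 NOR 1) OR ((0 XNOR 1) AND 1))
= 1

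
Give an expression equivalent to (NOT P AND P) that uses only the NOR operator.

(((P NOR P) NOR (P NOR P)) NOR (P NOR P))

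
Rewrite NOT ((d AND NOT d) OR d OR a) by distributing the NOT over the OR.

NOT (d AND NOT d) AND NOT d AND NOT a
De Morgan's: NOT(OR of terms) = AND of negations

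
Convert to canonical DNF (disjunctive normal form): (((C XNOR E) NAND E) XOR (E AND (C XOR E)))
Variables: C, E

(NOT C AND NOT E) OR (C AND NOT E)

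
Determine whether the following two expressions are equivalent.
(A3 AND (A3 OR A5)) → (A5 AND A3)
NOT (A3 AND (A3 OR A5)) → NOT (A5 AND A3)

No, Inverse is not equivalent to original (counterexample: A3=1, A5=0)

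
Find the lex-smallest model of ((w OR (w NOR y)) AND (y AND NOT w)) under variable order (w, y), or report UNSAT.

UNSATISFIABLE - no assignment makes this expression true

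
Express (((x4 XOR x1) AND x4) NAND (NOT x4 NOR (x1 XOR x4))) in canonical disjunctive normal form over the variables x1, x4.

(NOT x1 AND NOT x4) OR (NOT x1 AND x4) OR (x1 AND NOT x4) OR (x1 AND x4)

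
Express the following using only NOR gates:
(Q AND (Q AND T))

((Q NOR Q) NOR (((Q NOR Q) NOR (T NOR T)) NOR ((Q NOR Q) NOR (T NOR T))))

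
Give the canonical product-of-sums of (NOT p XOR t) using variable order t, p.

ΠM(1, 2) = (t OR NOT p) AND (NOT t OR p)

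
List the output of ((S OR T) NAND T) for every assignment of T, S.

T | S | Output
--------------
0 | 0 | 1
0 | 1 | 1
1 | 0 | 0
1 | 1 | 0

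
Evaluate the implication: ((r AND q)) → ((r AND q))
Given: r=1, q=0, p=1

Antecedent ((r AND q)) = 0; consequent ((r AND q)) = 0.
0 → 0 = 1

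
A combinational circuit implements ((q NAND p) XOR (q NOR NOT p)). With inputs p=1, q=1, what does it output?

Substituting: ((1 NAND 1) XOR (1 NOR NOT 1))
= 0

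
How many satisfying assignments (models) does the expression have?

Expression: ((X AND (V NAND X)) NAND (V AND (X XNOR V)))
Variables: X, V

Satisfying assignments: (0,0), (0,1), (1,0), (1,1)
Count: 4 out of 4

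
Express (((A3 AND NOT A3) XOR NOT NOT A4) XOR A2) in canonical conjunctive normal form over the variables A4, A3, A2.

(A4 OR A3 OR A2) AND (A4 OR NOT A3 OR A2) AND (NOT A4 OR A3 OR NOT A2) AND (NOT A4 OR NOT A3 OR NOT A2)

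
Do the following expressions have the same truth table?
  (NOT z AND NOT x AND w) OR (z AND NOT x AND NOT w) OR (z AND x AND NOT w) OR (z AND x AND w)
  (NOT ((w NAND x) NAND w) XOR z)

Yes, they are equivalent — the two output columns agree on all 8 assignments:
z | x | w | Expression 1 | Expression 2
---------------------------------------
0 | 0 | 0 | 0 | 0
0 | 0 | 1 | 1 | 1
0 | 1 | 0 | 0 | 0
0 | 1 | 1 | 0 | 0
1 | 0 | 0 | 1 | 1
1 | 0 | 1 | 0 | 0
1 | 1 | 0 | 1 | 1
1 | 1 | 1 | 1 | 1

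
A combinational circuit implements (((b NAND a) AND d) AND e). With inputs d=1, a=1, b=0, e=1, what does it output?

Substituting: (((0 NAND 1) AND 1) AND 1)
= 1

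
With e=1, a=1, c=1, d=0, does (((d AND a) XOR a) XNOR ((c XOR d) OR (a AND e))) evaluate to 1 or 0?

Substituting: (((0 AND 1) XOR 1) XNOR ((1 XOR 0) OR (1 AND 1)))
= 1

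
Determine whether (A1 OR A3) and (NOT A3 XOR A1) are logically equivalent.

No. Counterexample: with A1=0, A3=0, Expression 1 = 0 but Expression 2 = 1.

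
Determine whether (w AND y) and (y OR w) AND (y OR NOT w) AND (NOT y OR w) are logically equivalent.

Yes, they are equivalent — the two output columns agree on all 4 assignments:
y | w | Expression 1 | Expression 2
-----------------------------------
0 | 0 | 0 | 0
0 | 1 | 0 | 0
1 | 0 | 0 | 0
1 | 1 | 1 | 1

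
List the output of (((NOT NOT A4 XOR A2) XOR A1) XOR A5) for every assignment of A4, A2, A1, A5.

A4 | A2 | A1 | A5 | Output
--------------------------
0 | 0 | 0 | 0 | 0
0 | 0 | 0 | 1 | 1
0 | 0 | 1 | 0 | 1
0 | 0 | 1 | 1 | 0
0 | 1 | 0 | 0 | 1
0 | 1 | 0 | 1 | 0
0 | 1 | 1 | 0 | 0
0 | 1 | 1 | 1 | 1
1 | 0 | 0 | 0 | 1
1 | 0 | 0 | 1 | 0
1 | 0 | 1 | 0 | 0
1 | 0 | 1 | 1 | 1
1 | 1 | 0 | 0 | 0
1 | 1 | 0 | 1 | 1
1 | 1 | 1 | 0 | 1
1 | 1 | 1 | 1 | 0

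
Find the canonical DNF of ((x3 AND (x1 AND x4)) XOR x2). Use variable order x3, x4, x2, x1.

(NOT x3 AND NOT x4 AND x2 AND NOT x1) OR (NOT x3 AND NOT x4 AND x2 AND x1) OR (NOT x3 AND x4 AND x2 AND NOT x1) OR (NOT x3 AND x4 AND x2 AND x1) OR (x3 AND NOT x4 AND x2 AND NOT x1) OR (x3 AND NOT x4 AND x2 AND x1) OR (x3 AND x4 AND NOT x2 AND x1) OR (x3 AND x4 AND x2 AND NOT x1)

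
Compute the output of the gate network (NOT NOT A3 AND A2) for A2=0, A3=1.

Substituting: (NOT NOT 1 AND 0)
= 0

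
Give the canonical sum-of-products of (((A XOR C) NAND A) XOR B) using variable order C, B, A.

Σm(0, 3, 4, 5) = (NOT C AND NOT B AND NOT A) OR (NOT C AND B AND A) OR (C AND NOT B AND NOT A) OR (C AND NOT B AND A)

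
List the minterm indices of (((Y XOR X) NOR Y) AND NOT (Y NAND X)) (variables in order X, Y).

Σm() = FALSE (no minterms)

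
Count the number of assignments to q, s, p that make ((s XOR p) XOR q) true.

Satisfying assignments: (0,0,1), (0,1,0), (1,0,0), (1,1,1)
Count: 4 out of 8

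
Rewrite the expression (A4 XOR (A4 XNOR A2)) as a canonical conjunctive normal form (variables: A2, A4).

(NOT A2 OR A4) AND (NOT A2 OR NOT A4)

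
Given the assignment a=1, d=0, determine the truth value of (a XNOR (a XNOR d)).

Substituting: (1 XNOR (1 XNOR 0))
= 0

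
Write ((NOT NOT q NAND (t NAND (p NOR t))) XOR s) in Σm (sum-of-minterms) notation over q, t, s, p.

Σm(0, 1, 4, 5, 10, 11, 14, 15) = (NOT q AND NOT t AND NOT s AND NOT p) OR (NOT q AND NOT t AND NOT s AND p) OR (NOT q AND t AND NOT s AND NOT p) OR (NOT q AND t AND NOT s AND p) OR (q AND NOT t AND s AND NOT p) OR (q AND NOT t AND s AND p) OR (q AND t AND s AND NOT p) OR (q AND t AND s AND p)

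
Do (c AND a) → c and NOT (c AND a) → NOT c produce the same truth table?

No, Inverse is not equivalent to original (counterexample: c=1, a=0)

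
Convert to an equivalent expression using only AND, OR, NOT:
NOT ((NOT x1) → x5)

(NOT x1) AND NOT x5
(Negated implication: NOT(A → B) = A AND NOT B)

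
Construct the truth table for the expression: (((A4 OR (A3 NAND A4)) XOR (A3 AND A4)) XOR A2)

A2 | A3 | A4 | Output
---------------------
0 | 0 | 0 | 1
0 | 0 | 1 | 1
0 | 1 | 0 | 1
0 | 1 | 1 | 0
1 | 0 | 0 | 0
1 | 0 | 1 | 0
1 | 1 | 0 | 0
1 | 1 | 1 | 1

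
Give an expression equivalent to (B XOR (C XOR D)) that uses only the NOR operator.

((((B NOR ((((C NOR D) NOR (C NOR D)) NOR ((C NOR D) NOR (C NOR D))) NOR ((((C NOR C) NOR (D NOR D)) NOR ((C NOR C) NOR (D NOR D))) NOR (((C NOR C) NOR (D NOR D)) NOR ((C NOR C) NOR (D NOR D)))))) NOR (B NOR ((((C NOR D) NOR (C NOR D)) NOR ((C NOR D) NOR (C NOR D))) NOR ((((C NOR C) NOR (D NOR D)) NOR ((C NOR C) NOR (D NOR D))) NOR (((C NOR C) NOR (D NOR D)) NOR ((C NOR C) NOR (D NOR D))))))) NOR ((B NOR ((((C NOR D) NOR (C NOR D)) NOR ((C NOR D) NOR (C NOR D))) NOR ((((C NOR C) NOR (D NOR D)) NOR ((C NOR C) NOR (D NOR D))) NOR (((C NOR C) NOR (D NOR D)) NOR ((C NOR C) NOR (D NOR D)))))) NOR (B NOR ((((C NOR D) NOR (C NOR D)) NOR ((C NOR D) NOR (C NOR D))) NOR ((((C NOR C) NOR (D NOR D)) NOR ((C NOR C) NOR (D NOR D))) NOR (((C NOR C) NOR (D NOR D)) NOR ((C NOR C) NOR (D NOR D)))))))) NOR ((((B NOR B) NOR (((((C NOR D) NOR (C NOR D)) NOR ((C NOR D) NOR (C NOR D))) NOR ((((C NOR C) NOR (D NOR D)) NOR ((C NOR C) NOR (D NOR D))) NOR (((C NOR C) NOR (D NOR D)) NOR ((C NOR C) NOR (D NOR D))))) NOR ((((C NOR D) NOR (C NOR D)) NOR ((C NOR D) NOR (C NOR D))) NOR ((((C NOR C) NOR (D NOR D)) NOR ((C NOR C) NOR (D NOR D))) NOR (((C NOR C) NOR (D NOR D)) NOR ((C NOR C) NOR (D NOR D))))))) NOR ((B NOR B) NOR (((((C NOR D) NOR (C NOR D)) NOR ((C NOR D) NOR (C NOR D))) NOR ((((C NOR C) NOR (D NOR D)) NOR ((C NOR C) NOR (D NOR D))) NOR (((C NOR C) NOR (D NOR D)) NOR ((C NOR C) NOR (D NOR D))))) NOR ((((C NOR D) NOR (C NOR D)) NOR ((C NOR D) NOR (C NOR D))) NOR ((((C NOR C) NOR (D NOR D)) NOR ((C NOR C) NOR (D NOR D))) NOR (((C NOR C) NOR (D NOR D)) NOR ((C NOR C) NOR (D NOR D)))))))) NOR (((B NOR B) NOR (((((C NOR D) NOR (C NOR D)) NOR ((C NOR D) NOR (C NOR D))) NOR ((((C NOR C) NOR (D NOR D)) NOR ((C NOR C) NOR (D NOR D))) NOR (((C NOR C) NOR (D NOR D)) NOR ((C NOR C) NOR (D NOR D))))) NOR ((((C NOR D) NOR (C NOR D)) NOR ((C NOR D) NOR (C NOR D))) NOR ((((C NOR C) NOR (D NOR D)) NOR ((C NOR C) NOR (D NOR D))) NOR (((C NOR C) NOR (D NOR D)) NOR ((C NOR C) NOR (D NOR D))))))) NOR ((B NOR B) NOR (((((C NOR D) NOR (C NOR D)) NOR ((C NOR D) NOR (C NOR D))) NOR ((((C NOR C) NOR (D NOR D)) NOR ((C NOR C) NOR (D NOR D))) NOR (((C NOR C) NOR (D NOR D)) NOR ((C NOR C) NOR (D NOR D))))) NOR ((((C NOR D) NOR (C NOR D)) NOR ((C NOR D) NOR (C NOR D))) NOR ((((C NOR C) NOR (D NOR D)) NOR ((C NOR C) NOR (D NOR D))) NOR (((C NOR C) NOR (D NOR D)) NOR ((C NOR C) NOR (D NOR D))))))))))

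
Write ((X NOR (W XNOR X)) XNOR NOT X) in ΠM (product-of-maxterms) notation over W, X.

ΠM(0) = (W OR X)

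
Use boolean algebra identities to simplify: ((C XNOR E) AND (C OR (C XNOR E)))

By absorption (E AND (E OR v) = E):
= (C XNOR E)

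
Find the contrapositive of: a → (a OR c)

Contrapositive: NOT (a OR c) → NOT a
Note: A statement and its contrapositive are logically equivalent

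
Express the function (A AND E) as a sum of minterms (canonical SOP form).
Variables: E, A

Σm(3) = (E AND A)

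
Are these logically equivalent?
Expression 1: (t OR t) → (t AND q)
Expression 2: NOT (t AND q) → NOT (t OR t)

Yes, Contrapositive is always equivalent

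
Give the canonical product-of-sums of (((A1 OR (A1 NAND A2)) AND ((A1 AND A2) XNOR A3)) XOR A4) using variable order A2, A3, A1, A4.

ΠM(1, 3, 4, 6, 9, 10, 12, 15) = (A2 OR A3 OR A1 OR NOT A4) AND (A2 OR A3 OR NOT A1 OR NOT A4) AND (A2 OR NOT A3 OR A1 OR A4) AND (A2 OR NOT A3 OR NOT A1 OR A4) AND (NOT A2 OR A3 OR A1 OR NOT A4) AND (NOT A2 OR A3 OR NOT A1 OR A4) AND (NOT A2 OR NOT A3 OR A1 OR A4) AND (NOT A2 OR NOT A3 OR NOT A1 OR NOT A4)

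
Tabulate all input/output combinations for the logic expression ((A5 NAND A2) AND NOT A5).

A2 | A5 | Output
----------------
0 | 0 | 1
0 | 1 | 0
1 | 0 | 1
1 | 1 | 0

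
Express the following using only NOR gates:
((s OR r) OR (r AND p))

((((s NOR r) NOR (s NOR r)) NOR ((r NOR r) NOR (p NOR p))) NOR (((s NOR r) NOR (s NOR r)) NOR ((r NOR r) NOR (p NOR p))))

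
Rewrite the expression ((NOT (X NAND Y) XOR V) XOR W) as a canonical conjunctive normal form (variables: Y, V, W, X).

(Y OR V OR W OR X) AND (Y OR V OR W OR NOT X) AND (Y OR NOT V OR NOT W OR X) AND (Y OR NOT V OR NOT W OR NOT X) AND (NOT Y OR V OR W OR X) AND (NOT Y OR V OR NOT W OR NOT X) AND (NOT Y OR NOT V OR W OR NOT X) AND (NOT Y OR NOT V OR NOT W OR X)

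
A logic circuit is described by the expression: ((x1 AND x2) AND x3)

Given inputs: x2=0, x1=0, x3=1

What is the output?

Substituting: ((0 AND 0) AND 1)
= 0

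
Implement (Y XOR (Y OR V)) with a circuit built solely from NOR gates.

((((Y NOR ((Y NOR V) NOR (Y NOR V))) NOR (Y NOR ((Y NOR V) NOR (Y NOR V)))) NOR ((Y NOR ((Y NOR V) NOR (Y NOR V))) NOR (Y NOR ((Y NOR V) NOR (Y NOR V))))) NOR ((((Y NOR Y) NOR (((Y NOR V) NOR (Y NOR V)) NOR ((Y NOR V) NOR (Y NOR V)))) NOR ((Y NOR Y) NOR (((Y NOR V) NOR (Y NOR V)) NOR ((Y NOR V) NOR (Y NOR V))))) NOR (((Y NOR Y) NOR (((Y NOR V) NOR (Y NOR V)) NOR ((Y NOR V) NOR (Y NOR V)))) NOR ((Y NOR Y) NOR (((Y NOR V) NOR (Y NOR V)) NOR ((Y NOR V) NOR (Y NOR V)))))))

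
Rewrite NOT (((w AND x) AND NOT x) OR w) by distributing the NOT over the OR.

NOT ((w AND x) AND NOT x) AND NOT w
De Morgan's: NOT(OR of terms) = AND of negations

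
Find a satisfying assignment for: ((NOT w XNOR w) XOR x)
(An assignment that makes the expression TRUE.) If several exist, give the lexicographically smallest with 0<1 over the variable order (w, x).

w=0, x=1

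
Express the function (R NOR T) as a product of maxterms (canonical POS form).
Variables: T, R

ΠM(1, 2, 3) = (T OR NOT R) AND (NOT T OR R) AND (NOT T OR NOT R)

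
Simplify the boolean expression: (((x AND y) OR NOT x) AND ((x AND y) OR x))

By distribution ((E OR v) AND (E OR NOT v) = E):
= (x AND y)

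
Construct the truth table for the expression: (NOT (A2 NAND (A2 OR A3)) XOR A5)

A5 | A3 | A2 | Output
---------------------
0 | 0 | 0 | 0
0 | 0 | 1 | 1
0 | 1 | 0 | 0
0 | 1 | 1 | 1
1 | 0 | 0 | 1
1 | 0 | 1 | 0
1 | 1 | 0 | 1
1 | 1 | 1 | 0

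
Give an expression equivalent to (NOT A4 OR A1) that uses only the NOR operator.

(((A4 NOR A4) NOR A1) NOR ((A4 NOR A4) NOR A1))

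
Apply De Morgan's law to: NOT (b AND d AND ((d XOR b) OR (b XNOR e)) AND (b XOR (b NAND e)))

NOT b OR NOT d OR NOT ((d XOR b) OR (b XNOR e)) OR NOT (b XOR (b NAND e))
De Morgan's: NOT(AND of terms) = OR of negations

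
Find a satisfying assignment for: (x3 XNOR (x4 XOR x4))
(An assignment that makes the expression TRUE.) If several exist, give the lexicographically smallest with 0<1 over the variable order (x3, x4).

x3=0, x4=0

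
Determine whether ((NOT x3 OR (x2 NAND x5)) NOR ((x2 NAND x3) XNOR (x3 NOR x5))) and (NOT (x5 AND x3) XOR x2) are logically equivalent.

No. Counterexample: with x5=0, x2=0, x3=0, Expression 1 = 0 but Expression 2 = 1.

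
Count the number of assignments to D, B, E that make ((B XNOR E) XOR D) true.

Satisfying assignments: (0,0,0), (0,1,1), (1,0,1), (1,1,0)
Count: 4 out of 8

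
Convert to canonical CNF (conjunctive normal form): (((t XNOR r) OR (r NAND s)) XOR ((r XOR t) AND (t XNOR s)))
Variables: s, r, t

(s OR NOT r OR t) AND (NOT s OR r OR NOT t) AND (NOT s OR NOT r OR t)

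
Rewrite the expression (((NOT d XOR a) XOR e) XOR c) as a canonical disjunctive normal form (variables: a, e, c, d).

(NOT a AND NOT e AND NOT c AND NOT d) OR (NOT a AND NOT e AND c AND d) OR (NOT a AND e AND NOT c AND d) OR (NOT a AND e AND c AND NOT d) OR (a AND NOT e AND NOT c AND d) OR (a AND NOT e AND c AND NOT d) OR (a AND e AND NOT c AND NOT d) OR (a AND e AND c AND d)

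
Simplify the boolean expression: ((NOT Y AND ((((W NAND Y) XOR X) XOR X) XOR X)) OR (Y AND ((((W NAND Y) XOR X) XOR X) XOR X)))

By distribution ((E AND v) OR (E AND NOT v) = E) then XOR self-cancellation ((E XOR v) XOR v = E):
= ((W NAND Y) XOR X)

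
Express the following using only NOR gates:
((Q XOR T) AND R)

((((((Q NOR T) NOR (Q NOR T)) NOR ((Q NOR T) NOR (Q NOR T))) NOR ((((Q NOR Q) NOR (T NOR T)) NOR ((Q NOR Q) NOR (T NOR T))) NOR (((Q NOR Q) NOR (T NOR T)) NOR ((Q NOR Q) NOR (T NOR T))))) NOR ((((Q NOR T) NOR (Q NOR T)) NOR ((Q NOR T) NOR (Q NOR T))) NOR ((((Q NOR Q) NOR (T NOR T)) NOR ((Q NOR Q) NOR (T NOR T))) NOR (((Q NOR Q) NOR (T NOR T)) NOR ((Q NOR Q) NOR (T NOR T)))))) NOR (R NOR R))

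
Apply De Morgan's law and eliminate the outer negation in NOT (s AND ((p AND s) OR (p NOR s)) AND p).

NOT s OR NOT ((p AND s) OR (p NOR s)) OR NOT p
De Morgan's: NOT(AND of terms) = OR of negations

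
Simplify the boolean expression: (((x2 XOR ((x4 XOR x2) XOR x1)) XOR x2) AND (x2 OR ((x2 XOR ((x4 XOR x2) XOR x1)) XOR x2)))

By absorption (E AND (E OR v) = E) then XOR self-cancellation ((E XOR v) XOR v = E):
= ((x4 XOR x2) XOR x1)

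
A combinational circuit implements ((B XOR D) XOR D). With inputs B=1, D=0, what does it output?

Substituting: ((1 XOR 0) XOR 0)
= 1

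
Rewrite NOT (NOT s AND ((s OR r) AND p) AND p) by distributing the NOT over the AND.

s OR NOT ((s OR r) AND p) OR NOT p
De Morgan's: NOT(AND of terms) = OR of negations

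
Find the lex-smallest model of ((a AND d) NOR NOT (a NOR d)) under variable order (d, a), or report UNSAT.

d=0, a=0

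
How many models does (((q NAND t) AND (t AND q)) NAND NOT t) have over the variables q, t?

Satisfying assignments: (0,0), (0,1), (1,0), (1,1)
Count: 4 out of 4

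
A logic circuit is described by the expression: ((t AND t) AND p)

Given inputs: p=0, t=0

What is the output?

Substituting: ((0 AND 0) AND 0)
= 0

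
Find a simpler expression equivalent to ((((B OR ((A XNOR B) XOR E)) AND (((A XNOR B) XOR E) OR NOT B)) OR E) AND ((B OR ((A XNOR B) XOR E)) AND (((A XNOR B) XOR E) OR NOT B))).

By absorption (E AND (E OR v) = E) then distribution ((E OR v) AND (E OR NOT v) = E):
= ((A XNOR B) XOR E)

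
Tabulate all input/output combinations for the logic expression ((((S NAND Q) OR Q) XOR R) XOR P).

R | S | Q | P | Output
----------------------
0 | 0 | 0 | 0 | 1
0 | 0 | 0 | 1 | 0
0 | 0 | 1 | 0 | 1
0 | 0 | 1 | 1 | 0
0 | 1 | 0 | 0 | 1
0 | 1 | 0 | 1 | 0
0 | 1 | 1 | 0 | 1
0 | 1 | 1 | 1 | 0
1 | 0 | 0 | 0 | 0
1 | 0 | 0 | 1 | 1
1 | 0 | 1 | 0 | 0
1 | 0 | 1 | 1 | 1
1 | 1 | 0 | 0 | 0
1 | 1 | 0 | 1 | 1
1 | 1 | 1 | 0 | 0
1 | 1 | 1 | 1 | 1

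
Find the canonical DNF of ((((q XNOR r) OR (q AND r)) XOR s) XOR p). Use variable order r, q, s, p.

(NOT r AND NOT q AND NOT s AND NOT p) OR (NOT r AND NOT q AND s AND p) OR (NOT r AND q AND NOT s AND p) OR (NOT r AND q AND s AND NOT p) OR (r AND NOT q AND NOT s AND p) OR (r AND NOT q AND s AND NOT p) OR (r AND q AND NOT s AND NOT p) OR (r AND q AND s AND p)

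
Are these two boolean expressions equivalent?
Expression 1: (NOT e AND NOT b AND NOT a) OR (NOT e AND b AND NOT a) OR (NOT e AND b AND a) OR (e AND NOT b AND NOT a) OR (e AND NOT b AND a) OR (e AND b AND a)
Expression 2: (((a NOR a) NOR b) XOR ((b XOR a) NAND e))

Yes, they are equivalent — the two output columns agree on all 8 assignments:
e | b | a | Expression 1 | Expression 2
---------------------------------------
0 | 0 | 0 | 1 | 1
0 | 0 | 1 | 0 | 0
0 | 1 | 0 | 1 | 1
0 | 1 | 1 | 1 | 1
1 | 0 | 0 | 1 | 1
1 | 0 | 1 | 1 | 1
1 | 1 | 0 | 0 | 0
1 | 1 | 1 | 1 | 1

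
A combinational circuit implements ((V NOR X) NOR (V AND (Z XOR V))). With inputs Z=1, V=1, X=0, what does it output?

Substituting: ((1 NOR 0) NOR (1 AND (1 XOR 1)))
= 1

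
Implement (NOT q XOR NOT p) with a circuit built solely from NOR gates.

(((((q NOR q) NOR (p NOR p)) NOR ((q NOR q) NOR (p NOR p))) NOR (((q NOR q) NOR (p NOR p)) NOR ((q NOR q) NOR (p NOR p)))) NOR (((((q NOR q) NOR (q NOR q)) NOR ((p NOR p) NOR (p NOR p))) NOR (((q NOR q) NOR (q NOR q)) NOR ((p NOR p) NOR (p NOR p)))) NOR ((((q NOR q) NOR (q NOR q)) NOR ((p NOR p) NOR (p NOR p))) NOR (((q NOR q) NOR (q NOR q)) NOR ((p NOR p) NOR (p NOR p))))))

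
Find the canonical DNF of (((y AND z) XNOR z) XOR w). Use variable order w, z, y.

(NOT w AND NOT z AND NOT y) OR (NOT w AND NOT z AND y) OR (NOT w AND z AND y) OR (w AND z AND NOT y)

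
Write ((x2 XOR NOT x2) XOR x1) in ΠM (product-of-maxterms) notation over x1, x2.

ΠM(2, 3) = (NOT x1 OR x2) AND (NOT x1 OR NOT x2)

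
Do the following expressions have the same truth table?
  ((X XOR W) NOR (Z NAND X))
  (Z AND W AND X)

Yes, they are equivalent — the two output columns agree on all 8 assignments:
Z | W | X | Expression 1 | Expression 2
---------------------------------------
0 | 0 | 0 | 0 | 0
0 | 0 | 1 | 0 | 0
0 | 1 | 0 | 0 | 0
0 | 1 | 1 | 0 | 0
1 | 0 | 0 | 0 | 0
1 | 0 | 1 | 0 | 0
1 | 1 | 0 | 0 | 0
1 | 1 | 1 | 1 | 1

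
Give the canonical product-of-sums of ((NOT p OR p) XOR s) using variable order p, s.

ΠM(1, 3) = (p OR NOT s) AND (NOT p OR NOT s)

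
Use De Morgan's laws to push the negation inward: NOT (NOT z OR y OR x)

z AND NOT y AND NOT x
De Morgan's: NOT(OR of terms) = AND of negations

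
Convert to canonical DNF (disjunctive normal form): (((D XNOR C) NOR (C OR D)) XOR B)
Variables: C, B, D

(NOT C AND B AND NOT D) OR (NOT C AND B AND D) OR (C AND B AND NOT D) OR (C AND B AND D)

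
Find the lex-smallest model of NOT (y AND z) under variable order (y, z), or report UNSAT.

y=0, z=0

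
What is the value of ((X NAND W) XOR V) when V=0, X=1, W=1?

Substituting: ((1 NAND 1) XOR 0)
= 0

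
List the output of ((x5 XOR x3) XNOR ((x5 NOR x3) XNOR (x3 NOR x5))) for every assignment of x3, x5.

x3 | x5 | Output
----------------
0 | 0 | 0
0 | 1 | 1
1 | 0 | 1
1 | 1 | 0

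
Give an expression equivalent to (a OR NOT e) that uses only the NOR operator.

((a NOR (e NOR e)) NOR (a NOR (e NOR e)))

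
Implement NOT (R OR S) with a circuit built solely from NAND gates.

(((R NAND R) NAND (S NAND S)) NAND ((R NAND R) NAND (S NAND S)))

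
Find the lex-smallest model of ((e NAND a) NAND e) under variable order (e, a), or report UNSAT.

e=0, a=0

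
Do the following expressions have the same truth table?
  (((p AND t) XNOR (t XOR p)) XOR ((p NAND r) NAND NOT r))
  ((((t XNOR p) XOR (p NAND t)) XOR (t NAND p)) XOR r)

No. Counterexample: with r=0, p=1, t=1, Expression 1 = 0 but Expression 2 = 1.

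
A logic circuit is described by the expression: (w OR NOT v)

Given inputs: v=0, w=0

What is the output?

Substituting: (0 OR NOT 0)
= 1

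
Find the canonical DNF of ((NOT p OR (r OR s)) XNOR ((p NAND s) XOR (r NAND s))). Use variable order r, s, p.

(NOT r AND NOT s AND p) OR (NOT r AND s AND p) OR (r AND s AND NOT p)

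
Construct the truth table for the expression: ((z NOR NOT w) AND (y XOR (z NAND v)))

z | v | y | w | Output
----------------------
0 | 0 | 0 | 0 | 0
0 | 0 | 0 | 1 | 1
0 | 0 | 1 | 0 | 0
0 | 0 | 1 | 1 | 0
0 | 1 | 0 | 0 | 0
0 | 1 | 0 | 1 | 1
0 | 1 | 1 | 0 | 0
0 | 1 | 1 | 1 | 0
1 | 0 | 0 | 0 | 0
1 | 0 | 0 | 1 | 0
1 | 0 | 1 | 0 | 0
1 | 0 | 1 | 1 | 0
1 | 1 | 0 | 0 | 0
1 | 1 | 0 | 1 | 0
1 | 1 | 1 | 0 | 0
1 | 1 | 1 | 1 | 0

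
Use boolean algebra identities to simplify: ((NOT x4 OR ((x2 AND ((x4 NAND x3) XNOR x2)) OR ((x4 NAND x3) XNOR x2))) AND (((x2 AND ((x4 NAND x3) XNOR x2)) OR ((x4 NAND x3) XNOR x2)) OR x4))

By distribution ((E OR v) AND (E OR NOT v) = E) then absorption (E OR (E AND v) = E):
= ((x4 NAND x3) XNOR x2)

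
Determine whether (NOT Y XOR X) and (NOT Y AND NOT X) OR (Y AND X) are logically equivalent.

Yes, they are equivalent — the two output columns agree on all 4 assignments:
Y | X | Expression 1 | Expression 2
-----------------------------------
0 | 0 | 1 | 1
0 | 1 | 0 | 0
1 | 0 | 0 | 0
1 | 1 | 1 | 1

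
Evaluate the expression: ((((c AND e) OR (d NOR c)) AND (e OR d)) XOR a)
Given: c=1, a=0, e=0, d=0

Substituting: ((((1 AND 0) OR (0 NOR 1)) AND (0 OR 0)) XOR 0)
= 0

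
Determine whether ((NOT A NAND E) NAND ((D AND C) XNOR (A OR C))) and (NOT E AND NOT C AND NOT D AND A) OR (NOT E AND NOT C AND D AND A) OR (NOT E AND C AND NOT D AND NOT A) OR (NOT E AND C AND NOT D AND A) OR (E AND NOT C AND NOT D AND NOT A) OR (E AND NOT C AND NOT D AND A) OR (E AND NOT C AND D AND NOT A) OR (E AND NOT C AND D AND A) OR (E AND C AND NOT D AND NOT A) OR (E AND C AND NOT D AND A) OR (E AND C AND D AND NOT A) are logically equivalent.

Yes, they are equivalent — the two output columns agree on all 16 assignments:
E | C | D | A | Expression 1 | Expression 2
-------------------------------------------
0 | 0 | 0 | 0 | 0 | 0
0 | 0 | 0 | 1 | 1 | 1
0 | 0 | 1 | 0 | 0 | 0
0 | 0 | 1 | 1 | 1 | 1
0 | 1 | 0 | 0 | 1 | 1
0 | 1 | 0 | 1 | 1 | 1
0 | 1 | 1 | 0 | 0 | 0
0 | 1 | 1 | 1 | 0 | 0
1 | 0 | 0 | 0 | 1 | 1
1 | 0 | 0 | 1 | 1 | 1
1 | 0 | 1 | 0 | 1 | 1
1 | 0 | 1 | 1 | 1 | 1
1 | 1 | 0 | 0 | 1 | 1
1 | 1 | 0 | 1 | 1 | 1
1 | 1 | 1 | 0 | 1 | 1
1 | 1 | 1 | 1 | 0 | 0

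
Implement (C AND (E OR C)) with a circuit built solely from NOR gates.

((C NOR C) NOR (((E NOR C) NOR (E NOR C)) NOR ((E NOR C) NOR (E NOR C))))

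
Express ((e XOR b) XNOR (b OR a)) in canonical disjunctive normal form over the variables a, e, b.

(NOT a AND NOT e AND NOT b) OR (NOT a AND NOT e AND b) OR (a AND NOT e AND b) OR (a AND e AND NOT b)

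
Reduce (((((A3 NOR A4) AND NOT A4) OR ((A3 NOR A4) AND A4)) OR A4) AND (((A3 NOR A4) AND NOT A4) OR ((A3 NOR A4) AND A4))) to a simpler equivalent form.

By absorption (E AND (E OR v) = E) then distribution ((E AND v) OR (E AND NOT v) = E):
= (A3 NOR A4)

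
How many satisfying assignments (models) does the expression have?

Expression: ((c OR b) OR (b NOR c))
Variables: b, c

Satisfying assignments: (0,0), (0,1), (1,0), (1,1)
Count: 4 out of 4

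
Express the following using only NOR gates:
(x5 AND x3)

((x5 NOR x5) NOR (x3 NOR x3))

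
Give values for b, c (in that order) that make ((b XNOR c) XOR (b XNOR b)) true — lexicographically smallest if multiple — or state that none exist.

b=0, c=1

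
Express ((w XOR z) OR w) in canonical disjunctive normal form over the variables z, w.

(NOT z AND w) OR (z AND NOT w) OR (z AND w)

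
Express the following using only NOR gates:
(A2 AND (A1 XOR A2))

((A2 NOR A2) NOR (((((A1 NOR A2) NOR (A1 NOR A2)) NOR ((A1 NOR A2) NOR (A1 NOR A2))) NOR ((((A1 NOR A1) NOR (A2 NOR A2)) NOR ((A1 NOR A1) NOR (A2 NOR A2))) NOR (((A1 NOR A1) NOR (A2 NOR A2)) NOR ((A1 NOR A1) NOR (A2 NOR A2))))) NOR ((((A1 NOR A2) NOR (A1 NOR A2)) NOR ((A1 NOR A2) NOR (A1 NOR A2))) NOR ((((A1 NOR A1) NOR (A2 NOR A2)) NOR ((A1 NOR A1) NOR (A2 NOR A2))) NOR (((A1 NOR A1) NOR (A2 NOR A2)) NOR ((A1 NOR A1) NOR (A2 NOR A2)))))))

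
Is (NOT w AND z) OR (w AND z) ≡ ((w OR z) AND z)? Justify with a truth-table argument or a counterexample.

Yes, they are equivalent — the two output columns agree on all 4 assignments:
w | z | Expression 1 | Expression 2
-----------------------------------
0 | 0 | 0 | 0
0 | 1 | 1 | 1
1 | 0 | 0 | 0
1 | 1 | 1 | 1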